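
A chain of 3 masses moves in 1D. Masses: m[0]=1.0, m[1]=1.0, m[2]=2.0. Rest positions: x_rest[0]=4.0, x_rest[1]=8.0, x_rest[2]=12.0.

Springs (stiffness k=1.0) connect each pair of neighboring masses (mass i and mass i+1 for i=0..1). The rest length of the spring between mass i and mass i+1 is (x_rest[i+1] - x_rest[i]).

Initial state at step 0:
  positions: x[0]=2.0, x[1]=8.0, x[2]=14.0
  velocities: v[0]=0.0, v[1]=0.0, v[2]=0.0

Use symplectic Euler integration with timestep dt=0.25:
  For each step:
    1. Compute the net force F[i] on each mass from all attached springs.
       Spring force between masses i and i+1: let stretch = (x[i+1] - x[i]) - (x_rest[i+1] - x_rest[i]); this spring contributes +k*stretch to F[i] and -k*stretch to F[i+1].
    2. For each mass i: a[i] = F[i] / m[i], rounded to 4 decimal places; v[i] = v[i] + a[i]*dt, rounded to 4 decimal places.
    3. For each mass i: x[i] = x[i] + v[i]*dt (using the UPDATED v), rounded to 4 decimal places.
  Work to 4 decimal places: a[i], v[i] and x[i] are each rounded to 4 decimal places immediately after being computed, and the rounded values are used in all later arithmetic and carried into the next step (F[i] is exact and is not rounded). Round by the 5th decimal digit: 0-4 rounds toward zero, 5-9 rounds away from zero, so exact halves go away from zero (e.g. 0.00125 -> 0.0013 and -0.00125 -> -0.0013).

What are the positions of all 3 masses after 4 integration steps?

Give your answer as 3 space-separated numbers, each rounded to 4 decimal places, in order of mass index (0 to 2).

Step 0: x=[2.0000 8.0000 14.0000] v=[0.0000 0.0000 0.0000]
Step 1: x=[2.1250 8.0000 13.9375] v=[0.5000 0.0000 -0.2500]
Step 2: x=[2.3672 8.0039 13.8145] v=[0.9688 0.0156 -0.4922]
Step 3: x=[2.7117 8.0187 13.6349] v=[1.3780 0.0591 -0.7185]
Step 4: x=[3.1379 8.0528 13.4048] v=[1.7048 0.1364 -0.9205]

Answer: 3.1379 8.0528 13.4048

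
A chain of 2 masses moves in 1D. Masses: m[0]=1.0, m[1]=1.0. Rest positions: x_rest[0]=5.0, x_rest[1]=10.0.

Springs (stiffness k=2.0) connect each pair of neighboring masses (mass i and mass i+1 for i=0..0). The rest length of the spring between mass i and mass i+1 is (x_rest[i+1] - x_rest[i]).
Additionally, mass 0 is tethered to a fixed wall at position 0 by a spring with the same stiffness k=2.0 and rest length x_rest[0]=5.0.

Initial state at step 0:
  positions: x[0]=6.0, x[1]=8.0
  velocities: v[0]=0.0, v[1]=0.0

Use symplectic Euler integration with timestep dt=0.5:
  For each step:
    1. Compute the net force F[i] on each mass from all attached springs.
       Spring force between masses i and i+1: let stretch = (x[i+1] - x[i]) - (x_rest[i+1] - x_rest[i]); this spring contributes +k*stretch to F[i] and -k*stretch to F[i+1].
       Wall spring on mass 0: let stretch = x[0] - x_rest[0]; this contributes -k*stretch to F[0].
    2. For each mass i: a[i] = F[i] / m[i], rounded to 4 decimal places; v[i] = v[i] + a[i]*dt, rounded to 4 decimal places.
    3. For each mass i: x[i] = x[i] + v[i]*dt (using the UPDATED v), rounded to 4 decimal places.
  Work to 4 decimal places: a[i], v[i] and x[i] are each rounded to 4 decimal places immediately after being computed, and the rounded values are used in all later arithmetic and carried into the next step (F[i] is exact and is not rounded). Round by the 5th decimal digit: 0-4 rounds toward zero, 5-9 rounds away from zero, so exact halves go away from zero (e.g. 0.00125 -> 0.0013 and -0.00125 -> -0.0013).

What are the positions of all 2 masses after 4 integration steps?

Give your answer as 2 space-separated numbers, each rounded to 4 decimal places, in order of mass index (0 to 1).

Answer: 6.6250 9.5625

Derivation:
Step 0: x=[6.0000 8.0000] v=[0.0000 0.0000]
Step 1: x=[4.0000 9.5000] v=[-4.0000 3.0000]
Step 2: x=[2.7500 10.7500] v=[-2.5000 2.5000]
Step 3: x=[4.1250 10.5000] v=[2.7500 -0.5000]
Step 4: x=[6.6250 9.5625] v=[5.0000 -1.8750]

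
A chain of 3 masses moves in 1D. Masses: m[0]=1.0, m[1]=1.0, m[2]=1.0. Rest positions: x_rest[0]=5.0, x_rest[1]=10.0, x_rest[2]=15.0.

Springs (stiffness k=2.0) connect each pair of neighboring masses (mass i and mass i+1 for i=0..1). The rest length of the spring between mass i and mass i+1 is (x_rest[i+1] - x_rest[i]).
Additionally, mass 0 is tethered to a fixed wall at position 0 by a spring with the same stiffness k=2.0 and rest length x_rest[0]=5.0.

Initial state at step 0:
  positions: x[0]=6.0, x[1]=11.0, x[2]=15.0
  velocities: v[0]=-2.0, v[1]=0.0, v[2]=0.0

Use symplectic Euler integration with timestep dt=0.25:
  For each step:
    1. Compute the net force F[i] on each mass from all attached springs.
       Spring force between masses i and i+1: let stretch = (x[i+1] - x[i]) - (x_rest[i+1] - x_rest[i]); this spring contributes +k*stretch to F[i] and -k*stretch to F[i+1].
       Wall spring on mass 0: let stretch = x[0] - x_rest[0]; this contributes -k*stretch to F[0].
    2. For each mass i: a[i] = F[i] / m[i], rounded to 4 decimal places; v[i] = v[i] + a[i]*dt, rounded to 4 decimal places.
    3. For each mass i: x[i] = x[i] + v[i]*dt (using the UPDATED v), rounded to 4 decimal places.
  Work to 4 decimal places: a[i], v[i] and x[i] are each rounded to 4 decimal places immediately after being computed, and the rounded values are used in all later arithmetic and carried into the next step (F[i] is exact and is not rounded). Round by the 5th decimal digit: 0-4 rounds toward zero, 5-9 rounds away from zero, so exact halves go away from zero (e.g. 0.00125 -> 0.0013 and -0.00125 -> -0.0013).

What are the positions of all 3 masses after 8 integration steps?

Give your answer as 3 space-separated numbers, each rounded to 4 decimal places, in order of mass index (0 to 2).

Step 0: x=[6.0000 11.0000 15.0000] v=[-2.0000 0.0000 0.0000]
Step 1: x=[5.3750 10.8750 15.1250] v=[-2.5000 -0.5000 0.5000]
Step 2: x=[4.7656 10.5938 15.3438] v=[-2.4375 -1.1250 0.8750]
Step 3: x=[4.2891 10.1778 15.5938] v=[-1.9062 -1.6641 1.0000]
Step 4: x=[4.0125 9.7027 15.7918] v=[-1.1064 -1.9005 0.7920]
Step 5: x=[3.9456 9.2774 15.8537] v=[-0.2676 -1.7011 0.2475]
Step 6: x=[4.0520 9.0077 15.7185] v=[0.4255 -1.0789 -0.5407]
Step 7: x=[4.2714 8.9574 15.3695] v=[0.8774 -0.2014 -1.3961]
Step 8: x=[4.5426 9.1228 14.8440] v=[1.0847 0.6617 -2.1022]

Answer: 4.5426 9.1228 14.8440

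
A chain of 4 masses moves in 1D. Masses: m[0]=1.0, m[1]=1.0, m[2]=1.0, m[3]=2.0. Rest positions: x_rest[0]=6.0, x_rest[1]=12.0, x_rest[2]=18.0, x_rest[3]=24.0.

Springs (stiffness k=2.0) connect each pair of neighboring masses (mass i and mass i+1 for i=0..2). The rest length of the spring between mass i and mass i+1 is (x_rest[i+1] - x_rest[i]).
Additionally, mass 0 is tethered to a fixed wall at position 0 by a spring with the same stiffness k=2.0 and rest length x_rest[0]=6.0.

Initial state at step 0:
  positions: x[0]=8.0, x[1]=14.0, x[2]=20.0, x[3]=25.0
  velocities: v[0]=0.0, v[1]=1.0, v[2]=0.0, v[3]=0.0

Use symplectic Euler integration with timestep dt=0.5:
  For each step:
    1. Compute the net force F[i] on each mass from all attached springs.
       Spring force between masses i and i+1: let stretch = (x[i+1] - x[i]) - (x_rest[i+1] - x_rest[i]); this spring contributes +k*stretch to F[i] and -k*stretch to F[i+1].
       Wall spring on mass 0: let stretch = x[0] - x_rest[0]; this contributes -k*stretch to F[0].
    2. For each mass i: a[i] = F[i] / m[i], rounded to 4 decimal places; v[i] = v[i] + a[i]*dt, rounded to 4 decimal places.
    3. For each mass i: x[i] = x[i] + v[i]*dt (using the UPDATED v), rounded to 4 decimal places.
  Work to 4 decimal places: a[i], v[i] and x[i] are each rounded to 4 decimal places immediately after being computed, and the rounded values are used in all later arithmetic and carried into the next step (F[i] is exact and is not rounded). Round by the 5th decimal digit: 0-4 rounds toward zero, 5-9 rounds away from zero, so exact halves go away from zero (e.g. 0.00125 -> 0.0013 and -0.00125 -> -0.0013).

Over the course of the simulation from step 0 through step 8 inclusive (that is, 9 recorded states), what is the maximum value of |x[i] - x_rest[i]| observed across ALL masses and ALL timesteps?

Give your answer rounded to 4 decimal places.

Step 0: x=[8.0000 14.0000 20.0000 25.0000] v=[0.0000 1.0000 0.0000 0.0000]
Step 1: x=[7.0000 14.5000 19.5000 25.2500] v=[-2.0000 1.0000 -1.0000 0.5000]
Step 2: x=[6.2500 13.7500 19.3750 25.5625] v=[-1.5000 -1.5000 -0.2500 0.6250]
Step 3: x=[6.1250 12.0625 19.5313 25.8282] v=[-0.2500 -3.3750 0.3125 0.5313]
Step 4: x=[5.9063 11.1407 19.1016 26.0197] v=[-0.4375 -1.8437 -0.8594 0.3829]
Step 5: x=[5.3516 11.5821 18.1505 25.9816] v=[-1.1094 0.8828 -1.9022 -0.0762]
Step 6: x=[5.2364 12.1925 17.8308 25.4857] v=[-0.2305 1.2207 -0.6395 -0.9918]
Step 7: x=[5.9810 12.1440 18.5194 24.5761] v=[1.4892 -0.0971 1.3771 -1.8193]
Step 8: x=[6.8166 12.2017 19.0486 23.6523] v=[1.6712 0.1153 1.0584 -1.8477]
Max displacement = 2.5000

Answer: 2.5000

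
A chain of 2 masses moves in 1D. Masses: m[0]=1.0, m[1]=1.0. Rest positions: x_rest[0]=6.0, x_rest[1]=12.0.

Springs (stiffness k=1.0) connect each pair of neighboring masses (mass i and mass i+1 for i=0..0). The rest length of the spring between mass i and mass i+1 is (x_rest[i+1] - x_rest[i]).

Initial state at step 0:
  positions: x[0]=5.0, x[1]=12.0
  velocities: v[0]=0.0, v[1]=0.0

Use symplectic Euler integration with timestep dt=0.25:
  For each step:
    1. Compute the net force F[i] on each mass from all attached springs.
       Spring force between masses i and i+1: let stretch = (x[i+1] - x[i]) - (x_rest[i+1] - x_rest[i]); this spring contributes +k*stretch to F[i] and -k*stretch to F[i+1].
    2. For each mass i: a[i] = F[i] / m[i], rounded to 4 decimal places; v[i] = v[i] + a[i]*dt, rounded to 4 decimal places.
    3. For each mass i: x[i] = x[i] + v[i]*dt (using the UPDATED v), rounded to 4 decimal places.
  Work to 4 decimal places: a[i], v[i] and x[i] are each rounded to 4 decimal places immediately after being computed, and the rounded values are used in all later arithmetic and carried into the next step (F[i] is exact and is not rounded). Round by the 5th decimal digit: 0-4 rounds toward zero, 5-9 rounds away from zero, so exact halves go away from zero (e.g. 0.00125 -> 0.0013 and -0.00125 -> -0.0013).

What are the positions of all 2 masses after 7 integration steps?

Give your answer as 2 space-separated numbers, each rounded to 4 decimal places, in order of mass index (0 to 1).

Answer: 5.9516 11.0485

Derivation:
Step 0: x=[5.0000 12.0000] v=[0.0000 0.0000]
Step 1: x=[5.0625 11.9375] v=[0.2500 -0.2500]
Step 2: x=[5.1797 11.8203] v=[0.4688 -0.4688]
Step 3: x=[5.3370 11.6631] v=[0.6290 -0.6290]
Step 4: x=[5.5146 11.4855] v=[0.7105 -0.7105]
Step 5: x=[5.6904 11.3097] v=[0.7032 -0.7032]
Step 6: x=[5.8424 11.1577] v=[0.6080 -0.6080]
Step 7: x=[5.9516 11.0485] v=[0.4368 -0.4368]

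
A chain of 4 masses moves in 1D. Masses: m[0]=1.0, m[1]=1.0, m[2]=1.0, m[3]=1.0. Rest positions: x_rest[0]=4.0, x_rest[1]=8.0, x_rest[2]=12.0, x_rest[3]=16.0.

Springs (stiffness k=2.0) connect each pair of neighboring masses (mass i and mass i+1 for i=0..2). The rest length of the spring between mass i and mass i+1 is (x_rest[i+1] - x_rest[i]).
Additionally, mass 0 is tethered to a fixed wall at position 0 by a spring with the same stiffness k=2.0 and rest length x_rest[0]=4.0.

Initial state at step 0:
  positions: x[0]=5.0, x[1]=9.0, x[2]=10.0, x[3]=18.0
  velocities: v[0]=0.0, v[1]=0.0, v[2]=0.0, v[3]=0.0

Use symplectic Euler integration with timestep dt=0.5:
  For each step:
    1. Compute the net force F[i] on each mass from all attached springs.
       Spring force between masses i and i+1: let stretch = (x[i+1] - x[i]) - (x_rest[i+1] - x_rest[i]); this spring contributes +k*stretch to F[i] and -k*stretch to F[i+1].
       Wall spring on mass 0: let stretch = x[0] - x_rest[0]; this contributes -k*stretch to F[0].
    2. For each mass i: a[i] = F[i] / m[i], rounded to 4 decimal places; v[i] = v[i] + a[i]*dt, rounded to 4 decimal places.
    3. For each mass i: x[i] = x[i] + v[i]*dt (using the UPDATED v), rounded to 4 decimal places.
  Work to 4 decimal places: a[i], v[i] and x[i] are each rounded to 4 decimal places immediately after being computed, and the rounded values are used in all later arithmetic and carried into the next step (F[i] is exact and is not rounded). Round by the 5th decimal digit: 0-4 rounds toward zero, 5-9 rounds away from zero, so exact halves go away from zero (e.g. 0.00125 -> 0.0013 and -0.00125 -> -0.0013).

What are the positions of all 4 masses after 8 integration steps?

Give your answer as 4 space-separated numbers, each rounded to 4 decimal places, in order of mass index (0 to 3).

Answer: 1.0586 10.0352 11.9728 15.0938

Derivation:
Step 0: x=[5.0000 9.0000 10.0000 18.0000] v=[0.0000 0.0000 0.0000 0.0000]
Step 1: x=[4.5000 7.5000 13.5000 16.0000] v=[-1.0000 -3.0000 7.0000 -4.0000]
Step 2: x=[3.2500 7.5000 15.2500 14.7500] v=[-2.5000 0.0000 3.5000 -2.5000]
Step 3: x=[2.5000 9.2500 12.8750 15.7500] v=[-1.5000 3.5000 -4.7500 2.0000]
Step 4: x=[3.8750 9.4375 10.1250 17.3125] v=[2.7500 0.3750 -5.5000 3.1250]
Step 5: x=[6.0938 7.1875 10.6250 17.2813] v=[4.4375 -4.5000 1.0000 -0.0625]
Step 6: x=[5.8125 6.1094 12.7344 15.9219] v=[-0.5626 -2.1562 4.2188 -2.7188]
Step 7: x=[2.7734 8.1954 13.1251 14.9688] v=[-6.0782 4.1719 0.7813 -1.9063]
Step 8: x=[1.0586 10.0352 11.9728 15.0938] v=[-3.4296 3.6796 -2.3047 0.2500]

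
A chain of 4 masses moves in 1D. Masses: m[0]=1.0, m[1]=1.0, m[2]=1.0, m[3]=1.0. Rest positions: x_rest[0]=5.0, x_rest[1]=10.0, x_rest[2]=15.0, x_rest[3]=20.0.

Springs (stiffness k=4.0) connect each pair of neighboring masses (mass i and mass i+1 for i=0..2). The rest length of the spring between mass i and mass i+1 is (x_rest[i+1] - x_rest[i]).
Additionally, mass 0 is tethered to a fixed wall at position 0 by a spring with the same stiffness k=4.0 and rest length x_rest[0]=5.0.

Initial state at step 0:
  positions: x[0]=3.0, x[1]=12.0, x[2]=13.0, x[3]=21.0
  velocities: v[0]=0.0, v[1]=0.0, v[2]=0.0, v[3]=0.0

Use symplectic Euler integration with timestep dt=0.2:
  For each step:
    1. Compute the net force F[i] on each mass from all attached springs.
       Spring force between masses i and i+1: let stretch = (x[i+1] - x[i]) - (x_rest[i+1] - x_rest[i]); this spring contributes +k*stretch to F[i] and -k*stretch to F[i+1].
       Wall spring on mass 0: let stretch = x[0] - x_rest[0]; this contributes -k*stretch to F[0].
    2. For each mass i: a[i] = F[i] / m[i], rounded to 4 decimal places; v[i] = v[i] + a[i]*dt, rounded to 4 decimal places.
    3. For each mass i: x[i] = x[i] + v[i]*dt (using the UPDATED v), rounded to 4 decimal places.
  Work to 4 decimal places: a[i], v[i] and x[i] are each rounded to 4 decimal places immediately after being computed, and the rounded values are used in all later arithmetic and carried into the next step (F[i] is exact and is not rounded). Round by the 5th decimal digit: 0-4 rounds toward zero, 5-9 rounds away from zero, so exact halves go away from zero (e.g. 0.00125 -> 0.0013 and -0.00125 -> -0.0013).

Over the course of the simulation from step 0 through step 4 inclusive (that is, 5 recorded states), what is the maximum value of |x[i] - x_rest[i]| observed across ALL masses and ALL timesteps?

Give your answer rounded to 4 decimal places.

Step 0: x=[3.0000 12.0000 13.0000 21.0000] v=[0.0000 0.0000 0.0000 0.0000]
Step 1: x=[3.9600 10.7200 14.1200 20.5200] v=[4.8000 -6.4000 5.6000 -2.4000]
Step 2: x=[5.3680 8.9024 15.7200 19.8160] v=[7.0400 -9.0880 8.0000 -3.5200]
Step 3: x=[6.4826 7.6101 16.8845 19.2566] v=[5.5731 -6.4614 5.8227 -2.7968]
Step 4: x=[6.7404 7.6213 16.9447 19.1177] v=[1.2890 0.0561 0.3009 -0.6945]
Max displacement = 2.3899

Answer: 2.3899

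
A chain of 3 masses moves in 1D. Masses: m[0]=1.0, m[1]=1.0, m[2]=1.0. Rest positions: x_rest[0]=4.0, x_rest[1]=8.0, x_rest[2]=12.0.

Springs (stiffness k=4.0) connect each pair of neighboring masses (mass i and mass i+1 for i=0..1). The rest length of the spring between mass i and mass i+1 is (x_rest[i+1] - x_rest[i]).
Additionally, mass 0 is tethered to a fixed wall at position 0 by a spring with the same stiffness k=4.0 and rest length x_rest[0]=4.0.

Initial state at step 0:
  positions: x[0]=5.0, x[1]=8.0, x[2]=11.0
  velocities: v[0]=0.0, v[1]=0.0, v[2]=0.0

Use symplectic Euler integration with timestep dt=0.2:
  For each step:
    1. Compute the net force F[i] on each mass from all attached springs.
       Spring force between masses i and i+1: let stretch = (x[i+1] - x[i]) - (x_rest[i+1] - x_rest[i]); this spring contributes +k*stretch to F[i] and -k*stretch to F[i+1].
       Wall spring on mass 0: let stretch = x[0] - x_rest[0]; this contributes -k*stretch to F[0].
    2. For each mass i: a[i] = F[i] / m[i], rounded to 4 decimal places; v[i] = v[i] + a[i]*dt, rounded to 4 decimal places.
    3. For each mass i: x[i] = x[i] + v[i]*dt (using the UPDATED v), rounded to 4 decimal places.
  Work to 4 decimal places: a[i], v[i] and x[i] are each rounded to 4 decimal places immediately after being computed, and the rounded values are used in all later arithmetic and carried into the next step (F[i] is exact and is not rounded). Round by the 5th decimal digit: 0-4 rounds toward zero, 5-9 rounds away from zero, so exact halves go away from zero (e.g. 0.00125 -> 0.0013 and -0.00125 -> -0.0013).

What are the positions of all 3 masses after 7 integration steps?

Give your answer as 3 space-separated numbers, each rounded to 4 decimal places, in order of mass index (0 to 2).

Answer: 3.2793 7.4311 12.6478

Derivation:
Step 0: x=[5.0000 8.0000 11.0000] v=[0.0000 0.0000 0.0000]
Step 1: x=[4.6800 8.0000 11.1600] v=[-1.6000 0.0000 0.8000]
Step 2: x=[4.1424 7.9744 11.4544] v=[-2.6880 -0.1280 1.4720]
Step 3: x=[3.5551 7.8925 11.8320] v=[-2.9363 -0.4096 1.8880]
Step 4: x=[3.0930 7.7469 12.2193] v=[-2.3105 -0.7279 1.9364]
Step 5: x=[2.8806 7.5723 12.5310] v=[-1.0618 -0.8731 1.5585]
Step 6: x=[2.9580 7.4404 12.6893] v=[0.3871 -0.6595 0.7915]
Step 7: x=[3.2793 7.4311 12.6478] v=[1.6066 -0.0463 -0.2076]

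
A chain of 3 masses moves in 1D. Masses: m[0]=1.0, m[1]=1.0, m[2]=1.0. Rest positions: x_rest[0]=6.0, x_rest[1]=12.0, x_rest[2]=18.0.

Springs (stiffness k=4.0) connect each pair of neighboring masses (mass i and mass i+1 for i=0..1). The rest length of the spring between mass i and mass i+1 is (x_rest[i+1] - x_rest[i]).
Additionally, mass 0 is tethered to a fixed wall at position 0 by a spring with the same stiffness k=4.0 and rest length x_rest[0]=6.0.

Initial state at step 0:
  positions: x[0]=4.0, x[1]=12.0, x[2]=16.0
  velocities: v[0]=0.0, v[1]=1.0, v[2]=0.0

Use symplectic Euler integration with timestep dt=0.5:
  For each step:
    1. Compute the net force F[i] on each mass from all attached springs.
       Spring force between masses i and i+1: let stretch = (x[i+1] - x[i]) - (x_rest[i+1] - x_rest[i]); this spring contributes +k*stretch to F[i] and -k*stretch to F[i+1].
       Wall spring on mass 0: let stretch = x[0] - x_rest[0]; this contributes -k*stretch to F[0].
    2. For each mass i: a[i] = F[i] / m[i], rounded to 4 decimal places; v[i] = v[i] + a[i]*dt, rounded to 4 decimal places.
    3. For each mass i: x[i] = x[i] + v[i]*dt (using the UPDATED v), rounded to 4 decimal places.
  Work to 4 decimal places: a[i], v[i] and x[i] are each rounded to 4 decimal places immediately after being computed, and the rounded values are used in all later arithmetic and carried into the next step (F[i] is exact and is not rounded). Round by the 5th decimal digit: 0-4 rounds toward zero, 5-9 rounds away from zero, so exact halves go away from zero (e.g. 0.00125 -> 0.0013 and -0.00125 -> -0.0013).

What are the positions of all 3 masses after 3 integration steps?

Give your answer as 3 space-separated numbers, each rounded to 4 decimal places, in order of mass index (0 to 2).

Answer: 6.0000 12.5000 18.5000

Derivation:
Step 0: x=[4.0000 12.0000 16.0000] v=[0.0000 1.0000 0.0000]
Step 1: x=[8.0000 8.5000 18.0000] v=[8.0000 -7.0000 4.0000]
Step 2: x=[4.5000 14.0000 16.5000] v=[-7.0000 11.0000 -3.0000]
Step 3: x=[6.0000 12.5000 18.5000] v=[3.0000 -3.0000 4.0000]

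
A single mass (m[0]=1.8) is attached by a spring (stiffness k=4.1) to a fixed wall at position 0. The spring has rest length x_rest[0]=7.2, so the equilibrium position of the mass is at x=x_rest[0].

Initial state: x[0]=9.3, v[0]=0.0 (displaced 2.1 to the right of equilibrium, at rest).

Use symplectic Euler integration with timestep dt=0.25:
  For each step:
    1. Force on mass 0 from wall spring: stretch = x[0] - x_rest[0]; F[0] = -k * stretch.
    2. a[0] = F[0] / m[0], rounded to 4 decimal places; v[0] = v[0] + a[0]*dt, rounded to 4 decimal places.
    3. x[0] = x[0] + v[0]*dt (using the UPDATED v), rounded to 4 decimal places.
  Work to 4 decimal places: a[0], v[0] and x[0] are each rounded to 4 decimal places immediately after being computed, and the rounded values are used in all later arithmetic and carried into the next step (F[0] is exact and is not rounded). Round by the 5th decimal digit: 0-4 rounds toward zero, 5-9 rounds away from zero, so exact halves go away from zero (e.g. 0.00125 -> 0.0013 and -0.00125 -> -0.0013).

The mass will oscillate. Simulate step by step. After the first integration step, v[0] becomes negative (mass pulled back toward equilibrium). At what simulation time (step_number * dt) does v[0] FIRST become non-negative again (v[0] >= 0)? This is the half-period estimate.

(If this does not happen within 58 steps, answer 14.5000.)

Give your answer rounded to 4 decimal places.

Step 0: x=[9.3000] v=[0.0000]
Step 1: x=[9.0011] v=[-1.1958]
Step 2: x=[8.4458] v=[-2.2214]
Step 3: x=[7.7131] v=[-2.9308]
Step 4: x=[6.9074] v=[-3.2230]
Step 5: x=[6.1433] v=[-3.0564]
Step 6: x=[5.5296] v=[-2.4547]
Step 7: x=[5.1537] v=[-1.5035]
Step 8: x=[5.0691] v=[-0.3383]
Step 9: x=[5.2879] v=[0.8751]
First v>=0 after going negative at step 9, time=2.2500

Answer: 2.2500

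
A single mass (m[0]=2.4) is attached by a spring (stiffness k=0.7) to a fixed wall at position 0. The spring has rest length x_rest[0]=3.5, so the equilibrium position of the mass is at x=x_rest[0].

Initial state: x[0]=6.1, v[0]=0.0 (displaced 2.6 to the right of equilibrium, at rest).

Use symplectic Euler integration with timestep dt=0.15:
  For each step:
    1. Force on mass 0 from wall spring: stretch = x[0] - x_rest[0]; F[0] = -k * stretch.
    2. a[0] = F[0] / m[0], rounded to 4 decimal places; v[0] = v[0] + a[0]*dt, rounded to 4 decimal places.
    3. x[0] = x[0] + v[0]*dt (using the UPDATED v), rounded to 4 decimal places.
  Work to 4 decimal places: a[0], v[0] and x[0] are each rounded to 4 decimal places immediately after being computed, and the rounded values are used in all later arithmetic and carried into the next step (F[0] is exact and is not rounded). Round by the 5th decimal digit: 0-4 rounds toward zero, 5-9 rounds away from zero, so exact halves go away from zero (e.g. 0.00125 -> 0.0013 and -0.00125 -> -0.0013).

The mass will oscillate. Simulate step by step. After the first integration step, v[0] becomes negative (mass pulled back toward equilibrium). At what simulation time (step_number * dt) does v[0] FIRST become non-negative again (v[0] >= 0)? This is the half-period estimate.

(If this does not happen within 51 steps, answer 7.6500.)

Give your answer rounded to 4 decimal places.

Step 0: x=[6.1000] v=[0.0000]
Step 1: x=[6.0829] v=[-0.1137]
Step 2: x=[6.0489] v=[-0.2267]
Step 3: x=[5.9982] v=[-0.3382]
Step 4: x=[5.9311] v=[-0.4475]
Step 5: x=[5.8480] v=[-0.5539]
Step 6: x=[5.7495] v=[-0.6566]
Step 7: x=[5.6363] v=[-0.7550]
Step 8: x=[5.5090] v=[-0.8485]
Step 9: x=[5.3685] v=[-0.9364]
Step 10: x=[5.2158] v=[-1.0182]
Step 11: x=[5.0518] v=[-1.0933]
Step 12: x=[4.8776] v=[-1.1612]
Step 13: x=[4.6944] v=[-1.2215]
Step 14: x=[4.5033] v=[-1.2738]
Step 15: x=[4.3056] v=[-1.3177]
Step 16: x=[4.1027] v=[-1.3530]
Step 17: x=[3.8958] v=[-1.3794]
Step 18: x=[3.6863] v=[-1.3967]
Step 19: x=[3.4756] v=[-1.4048]
Step 20: x=[3.2650] v=[-1.4037]
Step 21: x=[3.0560] v=[-1.3934]
Step 22: x=[2.8499] v=[-1.3740]
Step 23: x=[2.6481] v=[-1.3456]
Step 24: x=[2.4519] v=[-1.3083]
Step 25: x=[2.2625] v=[-1.2624]
Step 26: x=[2.0813] v=[-1.2083]
Step 27: x=[1.9094] v=[-1.1462]
Step 28: x=[1.7479] v=[-1.0766]
Step 29: x=[1.5979] v=[-1.0000]
Step 30: x=[1.4604] v=[-0.9168]
Step 31: x=[1.3363] v=[-0.8276]
Step 32: x=[1.2264] v=[-0.7329]
Step 33: x=[1.1314] v=[-0.6334]
Step 34: x=[1.0519] v=[-0.5298]
Step 35: x=[0.9885] v=[-0.4227]
Step 36: x=[0.9416] v=[-0.3128]
Step 37: x=[0.9115] v=[-0.2009]
Step 38: x=[0.8983] v=[-0.0877]
Step 39: x=[0.9022] v=[0.0261]
First v>=0 after going negative at step 39, time=5.8500

Answer: 5.8500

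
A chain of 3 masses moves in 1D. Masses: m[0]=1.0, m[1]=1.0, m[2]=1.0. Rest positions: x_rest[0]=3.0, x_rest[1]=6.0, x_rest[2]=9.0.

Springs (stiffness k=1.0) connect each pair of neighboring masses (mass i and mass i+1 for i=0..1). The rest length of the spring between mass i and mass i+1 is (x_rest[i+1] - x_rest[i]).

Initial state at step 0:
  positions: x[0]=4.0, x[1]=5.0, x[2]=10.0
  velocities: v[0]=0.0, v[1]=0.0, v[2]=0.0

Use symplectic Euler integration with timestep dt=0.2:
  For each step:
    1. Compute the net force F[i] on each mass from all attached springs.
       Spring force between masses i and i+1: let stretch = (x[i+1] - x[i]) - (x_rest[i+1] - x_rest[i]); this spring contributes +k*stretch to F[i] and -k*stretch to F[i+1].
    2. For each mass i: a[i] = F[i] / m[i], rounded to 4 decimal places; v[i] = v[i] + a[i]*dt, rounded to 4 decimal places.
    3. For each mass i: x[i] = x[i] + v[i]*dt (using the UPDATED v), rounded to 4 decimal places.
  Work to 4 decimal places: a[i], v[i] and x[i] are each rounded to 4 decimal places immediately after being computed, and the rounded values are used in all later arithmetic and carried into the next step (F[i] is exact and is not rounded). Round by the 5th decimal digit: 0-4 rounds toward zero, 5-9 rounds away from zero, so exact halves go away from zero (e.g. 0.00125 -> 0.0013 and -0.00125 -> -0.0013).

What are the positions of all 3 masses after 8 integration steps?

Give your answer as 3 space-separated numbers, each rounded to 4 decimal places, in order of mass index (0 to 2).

Step 0: x=[4.0000 5.0000 10.0000] v=[0.0000 0.0000 0.0000]
Step 1: x=[3.9200 5.1600 9.9200] v=[-0.4000 0.8000 -0.4000]
Step 2: x=[3.7696 5.4608 9.7696] v=[-0.7520 1.5040 -0.7520]
Step 3: x=[3.5668 5.8663 9.5668] v=[-1.0138 2.0275 -1.0138]
Step 4: x=[3.3360 6.3278 9.3360] v=[-1.1539 2.3077 -1.1539]
Step 5: x=[3.1049 6.7900 9.1049] v=[-1.1555 2.3110 -1.1555]
Step 6: x=[2.9012 7.1974 8.9012] v=[-1.0185 2.0370 -1.0185]
Step 7: x=[2.7493 7.5011 8.7493] v=[-0.7593 1.5185 -0.7593]
Step 8: x=[2.6675 7.6647 8.6675] v=[-0.4089 0.8178 -0.4089]

Answer: 2.6675 7.6647 8.6675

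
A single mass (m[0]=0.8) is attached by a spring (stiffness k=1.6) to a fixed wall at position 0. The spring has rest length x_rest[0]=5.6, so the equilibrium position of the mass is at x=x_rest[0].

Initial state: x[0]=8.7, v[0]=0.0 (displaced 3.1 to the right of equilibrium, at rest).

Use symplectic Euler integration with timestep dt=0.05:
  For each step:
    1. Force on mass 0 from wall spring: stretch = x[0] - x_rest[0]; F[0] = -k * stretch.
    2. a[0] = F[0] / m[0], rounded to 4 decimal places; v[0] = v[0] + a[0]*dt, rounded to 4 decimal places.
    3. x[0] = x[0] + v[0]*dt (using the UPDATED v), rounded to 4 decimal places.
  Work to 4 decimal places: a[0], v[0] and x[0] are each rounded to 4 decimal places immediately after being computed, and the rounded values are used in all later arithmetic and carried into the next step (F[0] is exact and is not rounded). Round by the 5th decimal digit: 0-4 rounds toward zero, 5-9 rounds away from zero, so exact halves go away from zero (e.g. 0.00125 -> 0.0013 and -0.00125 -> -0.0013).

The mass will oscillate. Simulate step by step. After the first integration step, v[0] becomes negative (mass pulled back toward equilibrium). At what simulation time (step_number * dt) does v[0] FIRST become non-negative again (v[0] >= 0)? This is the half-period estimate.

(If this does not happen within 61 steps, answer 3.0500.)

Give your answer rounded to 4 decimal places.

Answer: 2.2500

Derivation:
Step 0: x=[8.7000] v=[0.0000]
Step 1: x=[8.6845] v=[-0.3100]
Step 2: x=[8.6536] v=[-0.6185]
Step 3: x=[8.6074] v=[-0.9239]
Step 4: x=[8.5462] v=[-1.2246]
Step 5: x=[8.4702] v=[-1.5192]
Step 6: x=[8.3799] v=[-1.8062]
Step 7: x=[8.2757] v=[-2.0842]
Step 8: x=[8.1581] v=[-2.3518]
Step 9: x=[8.0277] v=[-2.6076]
Step 10: x=[7.8852] v=[-2.8504]
Step 11: x=[7.7313] v=[-3.0789]
Step 12: x=[7.5667] v=[-3.2920]
Step 13: x=[7.3923] v=[-3.4887]
Step 14: x=[7.2089] v=[-3.6679]
Step 15: x=[7.0175] v=[-3.8288]
Step 16: x=[6.8190] v=[-3.9706]
Step 17: x=[6.6144] v=[-4.0925]
Step 18: x=[6.4047] v=[-4.1939]
Step 19: x=[6.1910] v=[-4.2744]
Step 20: x=[5.9743] v=[-4.3335]
Step 21: x=[5.7558] v=[-4.3709]
Step 22: x=[5.5365] v=[-4.3865]
Step 23: x=[5.3175] v=[-4.3802]
Step 24: x=[5.0999] v=[-4.3520]
Step 25: x=[4.8848] v=[-4.3020]
Step 26: x=[4.6733] v=[-4.2305]
Step 27: x=[4.4664] v=[-4.1378]
Step 28: x=[4.2652] v=[-4.0244]
Step 29: x=[4.0707] v=[-3.8909]
Step 30: x=[3.8838] v=[-3.7380]
Step 31: x=[3.7055] v=[-3.5664]
Step 32: x=[3.5367] v=[-3.3770]
Step 33: x=[3.3782] v=[-3.1707]
Step 34: x=[3.2308] v=[-2.9485]
Step 35: x=[3.0952] v=[-2.7116]
Step 36: x=[2.9721] v=[-2.4611]
Step 37: x=[2.8622] v=[-2.1983]
Step 38: x=[2.7660] v=[-1.9245]
Step 39: x=[2.6839] v=[-1.6411]
Step 40: x=[2.6164] v=[-1.3495]
Step 41: x=[2.5638] v=[-1.0511]
Step 42: x=[2.5264] v=[-0.7475]
Step 43: x=[2.5044] v=[-0.4401]
Step 44: x=[2.4979] v=[-0.1305]
Step 45: x=[2.5069] v=[0.1797]
First v>=0 after going negative at step 45, time=2.2500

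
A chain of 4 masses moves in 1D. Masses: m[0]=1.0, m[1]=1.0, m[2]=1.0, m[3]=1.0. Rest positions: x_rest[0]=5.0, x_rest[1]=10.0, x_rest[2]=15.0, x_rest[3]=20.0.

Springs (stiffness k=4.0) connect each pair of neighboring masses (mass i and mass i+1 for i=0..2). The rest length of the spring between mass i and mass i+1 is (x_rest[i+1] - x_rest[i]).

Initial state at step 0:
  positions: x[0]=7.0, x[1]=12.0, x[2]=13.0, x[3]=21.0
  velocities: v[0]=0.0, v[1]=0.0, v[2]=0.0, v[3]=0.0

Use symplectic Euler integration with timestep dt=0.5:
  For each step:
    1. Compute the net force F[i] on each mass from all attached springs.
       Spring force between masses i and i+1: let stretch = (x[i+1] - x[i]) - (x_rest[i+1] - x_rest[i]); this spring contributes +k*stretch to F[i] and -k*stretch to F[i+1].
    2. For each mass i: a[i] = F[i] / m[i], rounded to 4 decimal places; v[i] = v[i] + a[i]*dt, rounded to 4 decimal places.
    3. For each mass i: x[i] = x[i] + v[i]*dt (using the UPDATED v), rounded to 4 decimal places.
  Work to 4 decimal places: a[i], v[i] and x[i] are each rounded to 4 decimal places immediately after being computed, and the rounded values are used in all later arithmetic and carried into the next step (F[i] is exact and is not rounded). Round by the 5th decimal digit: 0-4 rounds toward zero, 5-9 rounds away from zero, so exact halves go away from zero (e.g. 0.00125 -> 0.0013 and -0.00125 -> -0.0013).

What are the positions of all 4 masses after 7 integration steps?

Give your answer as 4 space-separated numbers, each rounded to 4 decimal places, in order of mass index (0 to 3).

Step 0: x=[7.0000 12.0000 13.0000 21.0000] v=[0.0000 0.0000 0.0000 0.0000]
Step 1: x=[7.0000 8.0000 20.0000 18.0000] v=[0.0000 -8.0000 14.0000 -6.0000]
Step 2: x=[3.0000 15.0000 13.0000 22.0000] v=[-8.0000 14.0000 -14.0000 8.0000]
Step 3: x=[6.0000 8.0000 17.0000 22.0000] v=[6.0000 -14.0000 8.0000 0.0000]
Step 4: x=[6.0000 8.0000 17.0000 22.0000] v=[0.0000 0.0000 0.0000 0.0000]
Step 5: x=[3.0000 15.0000 13.0000 22.0000] v=[-6.0000 14.0000 -8.0000 0.0000]
Step 6: x=[7.0000 8.0000 20.0000 18.0000] v=[8.0000 -14.0000 14.0000 -8.0000]
Step 7: x=[7.0000 12.0000 13.0000 21.0000] v=[0.0000 8.0000 -14.0000 6.0000]

Answer: 7.0000 12.0000 13.0000 21.0000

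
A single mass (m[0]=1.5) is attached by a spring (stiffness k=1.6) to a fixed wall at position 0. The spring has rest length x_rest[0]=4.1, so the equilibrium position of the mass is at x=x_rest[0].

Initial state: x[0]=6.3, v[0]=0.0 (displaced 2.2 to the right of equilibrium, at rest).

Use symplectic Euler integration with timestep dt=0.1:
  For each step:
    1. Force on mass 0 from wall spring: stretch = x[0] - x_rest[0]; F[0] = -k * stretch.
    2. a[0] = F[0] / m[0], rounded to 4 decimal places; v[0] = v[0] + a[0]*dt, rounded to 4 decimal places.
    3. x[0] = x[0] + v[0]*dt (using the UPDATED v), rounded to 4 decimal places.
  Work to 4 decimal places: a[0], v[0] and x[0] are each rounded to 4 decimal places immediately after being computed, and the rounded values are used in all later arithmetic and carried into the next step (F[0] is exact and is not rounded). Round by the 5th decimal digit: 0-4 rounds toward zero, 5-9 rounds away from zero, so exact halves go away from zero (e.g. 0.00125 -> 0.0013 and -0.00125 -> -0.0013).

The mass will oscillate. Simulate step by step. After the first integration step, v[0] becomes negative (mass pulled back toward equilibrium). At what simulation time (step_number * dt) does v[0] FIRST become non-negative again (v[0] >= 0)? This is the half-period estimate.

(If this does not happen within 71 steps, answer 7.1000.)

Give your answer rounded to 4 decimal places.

Answer: 3.1000

Derivation:
Step 0: x=[6.3000] v=[0.0000]
Step 1: x=[6.2765] v=[-0.2347]
Step 2: x=[6.2298] v=[-0.4669]
Step 3: x=[6.1604] v=[-0.6941]
Step 4: x=[6.0690] v=[-0.9139]
Step 5: x=[5.9566] v=[-1.1239]
Step 6: x=[5.8244] v=[-1.3219]
Step 7: x=[5.6738] v=[-1.5058]
Step 8: x=[5.5064] v=[-1.6737]
Step 9: x=[5.3240] v=[-1.8237]
Step 10: x=[5.1286] v=[-1.9543]
Step 11: x=[4.9222] v=[-2.0640]
Step 12: x=[4.7070] v=[-2.1517]
Step 13: x=[4.4854] v=[-2.2165]
Step 14: x=[4.2596] v=[-2.2576]
Step 15: x=[4.0321] v=[-2.2746]
Step 16: x=[3.8054] v=[-2.2674]
Step 17: x=[3.5818] v=[-2.2360]
Step 18: x=[3.3637] v=[-2.1807]
Step 19: x=[3.1535] v=[-2.1022]
Step 20: x=[2.9534] v=[-2.0012]
Step 21: x=[2.7655] v=[-1.8789]
Step 22: x=[2.5918] v=[-1.7366]
Step 23: x=[2.4342] v=[-1.5757]
Step 24: x=[2.2944] v=[-1.3980]
Step 25: x=[2.1739] v=[-1.2054]
Step 26: x=[2.0739] v=[-1.0000]
Step 27: x=[1.9955] v=[-0.7839]
Step 28: x=[1.9396] v=[-0.5594]
Step 29: x=[1.9067] v=[-0.3290]
Step 30: x=[1.8972] v=[-0.0951]
Step 31: x=[1.9112] v=[0.1399]
First v>=0 after going negative at step 31, time=3.1000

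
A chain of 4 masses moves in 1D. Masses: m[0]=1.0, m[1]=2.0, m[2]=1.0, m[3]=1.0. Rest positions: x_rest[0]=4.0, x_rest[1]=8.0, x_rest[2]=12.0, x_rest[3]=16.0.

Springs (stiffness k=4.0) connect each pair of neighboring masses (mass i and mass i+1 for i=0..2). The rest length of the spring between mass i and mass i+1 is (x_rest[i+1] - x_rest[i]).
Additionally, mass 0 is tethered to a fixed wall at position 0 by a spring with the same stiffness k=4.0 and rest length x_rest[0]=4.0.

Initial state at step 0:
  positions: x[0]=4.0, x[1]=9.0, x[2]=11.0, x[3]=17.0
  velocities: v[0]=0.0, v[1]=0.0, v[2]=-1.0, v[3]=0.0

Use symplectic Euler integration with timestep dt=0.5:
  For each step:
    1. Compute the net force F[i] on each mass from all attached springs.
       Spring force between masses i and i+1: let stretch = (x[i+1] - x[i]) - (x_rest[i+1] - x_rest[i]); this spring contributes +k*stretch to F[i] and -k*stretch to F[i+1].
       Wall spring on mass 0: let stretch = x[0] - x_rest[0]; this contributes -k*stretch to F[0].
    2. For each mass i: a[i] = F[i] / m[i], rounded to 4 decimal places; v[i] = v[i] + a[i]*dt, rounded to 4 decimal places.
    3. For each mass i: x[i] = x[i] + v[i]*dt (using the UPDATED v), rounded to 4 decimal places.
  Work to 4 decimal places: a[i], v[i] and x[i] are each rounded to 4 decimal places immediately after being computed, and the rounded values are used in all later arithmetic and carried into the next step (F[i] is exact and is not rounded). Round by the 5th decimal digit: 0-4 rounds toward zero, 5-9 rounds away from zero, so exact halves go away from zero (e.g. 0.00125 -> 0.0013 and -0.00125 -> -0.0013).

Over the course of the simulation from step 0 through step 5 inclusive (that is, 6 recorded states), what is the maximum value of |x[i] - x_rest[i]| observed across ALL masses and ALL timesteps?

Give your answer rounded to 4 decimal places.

Answer: 2.5000

Derivation:
Step 0: x=[4.0000 9.0000 11.0000 17.0000] v=[0.0000 0.0000 -1.0000 0.0000]
Step 1: x=[5.0000 7.5000 14.5000 15.0000] v=[2.0000 -3.0000 7.0000 -4.0000]
Step 2: x=[3.5000 8.2500 11.5000 16.5000] v=[-3.0000 1.5000 -6.0000 3.0000]
Step 3: x=[3.2500 8.2500 10.2500 17.0000] v=[-0.5000 0.0000 -2.5000 1.0000]
Step 4: x=[4.7500 6.7500 13.7500 14.7500] v=[3.0000 -3.0000 7.0000 -4.5000]
Step 5: x=[3.5000 7.7500 11.2500 15.5000] v=[-2.5000 2.0000 -5.0000 1.5000]
Max displacement = 2.5000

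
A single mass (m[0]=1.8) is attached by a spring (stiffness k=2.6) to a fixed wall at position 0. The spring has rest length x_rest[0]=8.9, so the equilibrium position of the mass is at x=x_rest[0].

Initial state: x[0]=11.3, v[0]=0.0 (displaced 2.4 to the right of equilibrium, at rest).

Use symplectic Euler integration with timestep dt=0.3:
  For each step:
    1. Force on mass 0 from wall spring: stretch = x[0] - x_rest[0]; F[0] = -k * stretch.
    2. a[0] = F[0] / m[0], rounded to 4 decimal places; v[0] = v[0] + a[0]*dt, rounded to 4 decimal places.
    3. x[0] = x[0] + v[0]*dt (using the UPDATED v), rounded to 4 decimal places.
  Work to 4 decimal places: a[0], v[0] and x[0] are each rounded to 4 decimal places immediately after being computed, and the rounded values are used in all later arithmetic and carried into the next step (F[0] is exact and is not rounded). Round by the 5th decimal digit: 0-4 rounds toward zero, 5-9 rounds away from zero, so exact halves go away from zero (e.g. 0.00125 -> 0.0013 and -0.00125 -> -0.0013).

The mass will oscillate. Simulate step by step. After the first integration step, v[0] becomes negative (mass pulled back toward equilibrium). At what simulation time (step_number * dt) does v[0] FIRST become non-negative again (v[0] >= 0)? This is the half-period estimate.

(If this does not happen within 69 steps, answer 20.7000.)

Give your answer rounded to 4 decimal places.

Step 0: x=[11.3000] v=[0.0000]
Step 1: x=[10.9880] v=[-1.0400]
Step 2: x=[10.4046] v=[-1.9448]
Step 3: x=[9.6256] v=[-2.5968]
Step 4: x=[8.7522] v=[-2.9112]
Step 5: x=[7.8980] v=[-2.8472]
Step 6: x=[7.1741] v=[-2.4130]
Step 7: x=[6.6746] v=[-1.6651]
Step 8: x=[6.4644] v=[-0.7008]
Step 9: x=[6.5708] v=[0.3546]
First v>=0 after going negative at step 9, time=2.7000

Answer: 2.7000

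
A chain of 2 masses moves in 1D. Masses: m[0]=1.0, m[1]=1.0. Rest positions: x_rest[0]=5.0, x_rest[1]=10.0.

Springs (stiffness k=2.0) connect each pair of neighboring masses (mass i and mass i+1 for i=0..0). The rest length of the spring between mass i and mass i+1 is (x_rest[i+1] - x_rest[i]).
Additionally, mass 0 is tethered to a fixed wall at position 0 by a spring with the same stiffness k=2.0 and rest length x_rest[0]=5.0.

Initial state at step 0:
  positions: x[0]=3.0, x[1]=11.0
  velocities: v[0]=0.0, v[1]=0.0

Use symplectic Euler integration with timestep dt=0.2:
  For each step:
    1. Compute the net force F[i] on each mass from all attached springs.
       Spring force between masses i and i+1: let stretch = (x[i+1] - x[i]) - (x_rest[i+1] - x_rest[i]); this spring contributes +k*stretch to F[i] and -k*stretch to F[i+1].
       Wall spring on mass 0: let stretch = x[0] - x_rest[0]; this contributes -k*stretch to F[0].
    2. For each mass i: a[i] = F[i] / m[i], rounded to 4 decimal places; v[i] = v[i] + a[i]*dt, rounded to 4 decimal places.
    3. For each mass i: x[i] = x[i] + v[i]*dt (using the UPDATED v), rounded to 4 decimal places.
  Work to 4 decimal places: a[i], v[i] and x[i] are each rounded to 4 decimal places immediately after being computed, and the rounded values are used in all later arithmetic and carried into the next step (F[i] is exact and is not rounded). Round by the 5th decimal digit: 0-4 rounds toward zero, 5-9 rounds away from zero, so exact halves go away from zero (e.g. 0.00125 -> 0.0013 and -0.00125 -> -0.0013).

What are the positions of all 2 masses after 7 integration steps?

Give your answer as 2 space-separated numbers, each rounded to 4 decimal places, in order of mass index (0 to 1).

Step 0: x=[3.0000 11.0000] v=[0.0000 0.0000]
Step 1: x=[3.4000 10.7600] v=[2.0000 -1.2000]
Step 2: x=[4.1168 10.3312] v=[3.5840 -2.1440]
Step 3: x=[5.0014 9.8052] v=[4.4230 -2.6298]
Step 4: x=[5.8702 9.2949] v=[4.3440 -2.5513]
Step 5: x=[6.5434 8.9107] v=[3.3658 -1.9212]
Step 6: x=[6.8825 8.7371] v=[1.6954 -0.8681]
Step 7: x=[6.8193 8.8151] v=[-0.3158 0.3901]

Answer: 6.8193 8.8151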